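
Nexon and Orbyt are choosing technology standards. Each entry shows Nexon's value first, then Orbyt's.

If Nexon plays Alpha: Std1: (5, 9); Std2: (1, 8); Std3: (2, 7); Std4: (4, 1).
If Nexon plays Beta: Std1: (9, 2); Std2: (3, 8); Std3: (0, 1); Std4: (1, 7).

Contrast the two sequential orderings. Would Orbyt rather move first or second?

second

If Nexon leads: Orbyt's best replies are Alpha→Std1, Beta→Std2; Nexon's induced payoffs 5, 3; outcome (Alpha, Std1), payoffs (5, 9).
If Orbyt leads: Nexon's best replies are Std1→Beta, Std2→Beta, Std3→Alpha, Std4→Alpha; Orbyt's induced payoffs 2, 8, 7, 1; outcome (Beta, Std2), payoffs (3, 8).
Orbyt gets 8 moving first and 9 moving second, so Orbyt prefers to move second.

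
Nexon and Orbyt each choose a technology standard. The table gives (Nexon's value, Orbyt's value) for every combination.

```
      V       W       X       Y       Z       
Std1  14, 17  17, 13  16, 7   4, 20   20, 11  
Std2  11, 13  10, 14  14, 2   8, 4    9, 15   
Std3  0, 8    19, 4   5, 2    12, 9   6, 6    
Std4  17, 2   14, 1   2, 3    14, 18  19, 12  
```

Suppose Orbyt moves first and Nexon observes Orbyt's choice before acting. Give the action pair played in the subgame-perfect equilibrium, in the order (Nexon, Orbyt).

Nexon best-responds to each possible Orbyt move:
- V: Nexon compares 14, 11, 0, 17 and picks Std4; Orbyt would get 2.
- W: Nexon compares 17, 10, 19, 14 and picks Std3; Orbyt would get 4.
- X: Nexon compares 16, 14, 5, 2 and picks Std1; Orbyt would get 7.
- Y: Nexon compares 4, 8, 12, 14 and picks Std4; Orbyt would get 18.
- Z: Nexon compares 20, 9, 6, 19 and picks Std1; Orbyt would get 11.
Among 2, 4, 7, 18, 11, the best is 18 at Y. Subgame-perfect outcome: (Std4, Y) with payoffs (14, 18).

(Std4, Y)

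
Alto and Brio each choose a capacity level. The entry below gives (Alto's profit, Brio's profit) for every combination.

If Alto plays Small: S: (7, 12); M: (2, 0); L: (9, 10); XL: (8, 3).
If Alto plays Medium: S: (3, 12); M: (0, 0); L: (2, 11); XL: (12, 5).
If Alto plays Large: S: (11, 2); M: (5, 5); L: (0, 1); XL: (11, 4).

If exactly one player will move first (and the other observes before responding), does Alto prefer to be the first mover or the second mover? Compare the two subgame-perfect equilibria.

If Alto leads: Brio's best replies are Small→S, Medium→S, Large→M; Alto's induced payoffs 7, 3, 5; outcome (Small, S), payoffs (7, 12).
If Brio leads: Alto's best replies are S→Large, M→Large, L→Small, XL→Medium; Brio's induced payoffs 2, 5, 10, 5; outcome (Small, L), payoffs (9, 10).
Alto gets 7 moving first and 9 moving second, so Alto prefers to move second.

second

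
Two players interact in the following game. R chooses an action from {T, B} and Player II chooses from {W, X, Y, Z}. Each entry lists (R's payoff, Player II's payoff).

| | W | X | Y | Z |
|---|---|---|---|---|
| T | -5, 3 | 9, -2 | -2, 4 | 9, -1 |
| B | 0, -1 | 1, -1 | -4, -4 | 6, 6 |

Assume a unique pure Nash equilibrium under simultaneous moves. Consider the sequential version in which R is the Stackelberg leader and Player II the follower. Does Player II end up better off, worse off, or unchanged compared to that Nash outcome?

Backward induction with R moving first.
- T → Player II plays Y (best of 3, -2, 4, -1); R gets -2.
- B → Player II plays Z (best of -1, -1, -4, 6); R gets 6.
R's induced payoffs are -2, 6, so R commits to B. Subgame-perfect outcome: (B, Z) with payoffs (6, 6).
For the simultaneous game, intersect best replies.
R's best replies: W→B; X→T; Y→T; Z→T.
Player II's best replies: T→Y; B→Z.
The unique mutual best reply is (T, Y), giving (-2, 4).
Player II earns 6 sequentially versus 4 at the Nash outcome: better off.

better off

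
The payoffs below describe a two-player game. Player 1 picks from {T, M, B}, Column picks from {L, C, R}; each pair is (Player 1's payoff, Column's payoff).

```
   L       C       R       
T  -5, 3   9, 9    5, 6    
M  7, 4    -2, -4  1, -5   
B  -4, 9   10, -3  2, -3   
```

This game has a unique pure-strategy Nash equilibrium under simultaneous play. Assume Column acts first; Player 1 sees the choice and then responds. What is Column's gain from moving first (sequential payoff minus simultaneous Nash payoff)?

Player 1 best-responds to each possible Column move:
- L → Player 1 plays M (best of -5, 7, -4); Column gets 4.
- C → Player 1 plays B (best of 9, -2, 10); Column gets -3.
- R → Player 1 plays T (best of 5, 1, 2); Column gets 6.
Maximizing over 4, -3, 6, Column chooses R. Subgame-perfect outcome: (T, R) with payoffs (5, 6).
Now find the simultaneous Nash equilibrium.
Player 1's best replies: L→M; C→B; R→T.
Column's best replies: T→C; M→L; B→L.
Only (M, L) has each player best-responding; Nash payoffs (7, 4).
Column's commitment gain: 6 − 4 = 2.

2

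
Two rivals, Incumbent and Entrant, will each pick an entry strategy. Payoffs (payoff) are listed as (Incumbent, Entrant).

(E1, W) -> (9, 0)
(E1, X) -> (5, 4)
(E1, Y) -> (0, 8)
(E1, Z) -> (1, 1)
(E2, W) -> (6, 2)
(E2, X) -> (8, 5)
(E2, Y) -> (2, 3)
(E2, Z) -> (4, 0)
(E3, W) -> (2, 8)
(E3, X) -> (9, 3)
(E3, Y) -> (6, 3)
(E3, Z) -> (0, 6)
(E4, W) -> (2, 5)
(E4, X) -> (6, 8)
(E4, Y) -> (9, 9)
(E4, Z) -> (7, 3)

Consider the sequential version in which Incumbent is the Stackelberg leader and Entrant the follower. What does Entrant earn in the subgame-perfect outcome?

Work backward from Entrant's decision.
- E1: Entrant compares 0, 4, 8, 1 and picks Y; Incumbent would get 0.
- E2: Entrant compares 2, 5, 3, 0 and picks X; Incumbent would get 8.
- E3: Entrant compares 8, 3, 3, 6 and picks W; Incumbent would get 2.
- E4: Entrant compares 5, 8, 9, 3 and picks Y; Incumbent would get 9.
Incumbent's induced payoffs are 0, 8, 2, 9, so Incumbent commits to E4. Subgame-perfect outcome: (E4, Y) with payoffs (9, 9).

9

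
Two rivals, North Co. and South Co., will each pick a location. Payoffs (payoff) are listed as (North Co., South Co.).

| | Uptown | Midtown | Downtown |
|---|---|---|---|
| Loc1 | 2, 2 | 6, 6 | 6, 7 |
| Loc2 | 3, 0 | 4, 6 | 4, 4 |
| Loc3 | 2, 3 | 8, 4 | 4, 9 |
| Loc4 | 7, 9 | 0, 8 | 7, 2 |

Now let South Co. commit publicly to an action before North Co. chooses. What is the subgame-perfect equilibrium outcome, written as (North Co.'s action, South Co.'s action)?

North Co. best-responds to each possible South Co. move:
- Uptown: North Co. compares 2, 3, 2, 7 and picks Loc4; South Co. would get 9.
- Midtown: North Co. compares 6, 4, 8, 0 and picks Loc3; South Co. would get 4.
- Downtown: North Co. compares 6, 4, 4, 7 and picks Loc4; South Co. would get 2.
Maximizing over 9, 4, 2, South Co. chooses Uptown. Subgame-perfect outcome: (Loc4, Uptown) with payoffs (7, 9).

(Loc4, Uptown)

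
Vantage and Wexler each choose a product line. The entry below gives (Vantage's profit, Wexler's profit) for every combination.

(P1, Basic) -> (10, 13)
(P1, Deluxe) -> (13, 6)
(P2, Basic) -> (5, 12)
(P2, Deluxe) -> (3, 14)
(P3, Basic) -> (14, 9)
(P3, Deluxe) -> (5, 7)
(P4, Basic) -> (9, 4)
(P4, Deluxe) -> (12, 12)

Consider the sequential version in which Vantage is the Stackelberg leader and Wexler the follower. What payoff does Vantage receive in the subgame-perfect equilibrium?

Backward induction with Vantage moving first.
- P1 → Wexler plays Basic (best of 13, 6); Vantage gets 10.
- P2 → Wexler plays Deluxe (best of 12, 14); Vantage gets 3.
- P3 → Wexler plays Basic (best of 9, 7); Vantage gets 14.
- P4 → Wexler plays Deluxe (best of 4, 12); Vantage gets 12.
Vantage's induced payoffs are 10, 3, 14, 12, so Vantage commits to P3. Subgame-perfect outcome: (P3, Basic) with payoffs (14, 9).

14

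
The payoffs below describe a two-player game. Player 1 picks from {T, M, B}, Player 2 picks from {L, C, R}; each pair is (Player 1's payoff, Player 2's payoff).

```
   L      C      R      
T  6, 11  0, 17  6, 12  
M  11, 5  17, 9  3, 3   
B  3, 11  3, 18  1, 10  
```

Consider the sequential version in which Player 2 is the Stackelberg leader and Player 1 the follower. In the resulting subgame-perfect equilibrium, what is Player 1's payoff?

Work backward from Player 1's decision.
- L: Player 1 compares 6, 11, 3 and picks M; Player 2 would get 5.
- C: Player 1 compares 0, 17, 3 and picks M; Player 2 would get 9.
- R: Player 1 compares 6, 3, 1 and picks T; Player 2 would get 12.
Maximizing over 5, 9, 12, Player 2 chooses R. Subgame-perfect outcome: (T, R) with payoffs (6, 12).

6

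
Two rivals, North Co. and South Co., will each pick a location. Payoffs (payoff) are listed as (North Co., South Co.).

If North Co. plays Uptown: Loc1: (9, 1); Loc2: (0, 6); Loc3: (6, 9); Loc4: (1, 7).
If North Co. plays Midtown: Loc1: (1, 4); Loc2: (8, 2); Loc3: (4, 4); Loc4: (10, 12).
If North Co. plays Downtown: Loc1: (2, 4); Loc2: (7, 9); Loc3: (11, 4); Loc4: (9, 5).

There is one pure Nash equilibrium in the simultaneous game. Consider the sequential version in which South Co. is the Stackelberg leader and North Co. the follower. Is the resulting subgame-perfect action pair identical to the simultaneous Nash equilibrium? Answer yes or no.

Backward induction with South Co. moving first.
- Loc1: BR = Uptown, leader payoff 1.
- Loc2: BR = Midtown, leader payoff 2.
- Loc3: BR = Downtown, leader payoff 4.
- Loc4: BR = Midtown, leader payoff 12.
Maximizing over 1, 2, 4, 12, South Co. chooses Loc4. Subgame-perfect outcome: (Midtown, Loc4) with payoffs (10, 12).
Now find the simultaneous Nash equilibrium.
North Co.'s best replies: Loc1→Uptown; Loc2→Midtown; Loc3→Downtown; Loc4→Midtown.
South Co.'s best replies: Uptown→Loc3; Midtown→Loc4; Downtown→Loc2.
Only (Midtown, Loc4) has each player best-responding; Nash payoffs (10, 12).
Sequential outcome (Midtown, Loc4) coincides with the Nash profile (Midtown, Loc4).

yes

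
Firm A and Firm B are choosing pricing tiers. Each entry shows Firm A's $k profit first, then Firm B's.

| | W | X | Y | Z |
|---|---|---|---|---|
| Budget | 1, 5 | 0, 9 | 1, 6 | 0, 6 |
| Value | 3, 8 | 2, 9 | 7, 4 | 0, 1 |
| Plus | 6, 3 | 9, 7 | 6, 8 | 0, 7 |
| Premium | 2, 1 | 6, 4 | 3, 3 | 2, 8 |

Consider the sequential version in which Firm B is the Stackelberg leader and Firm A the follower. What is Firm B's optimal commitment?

Z

Solve by backward induction (Firm B leads).
- W: BR = Plus, leader payoff 3.
- X: BR = Plus, leader payoff 7.
- Y: BR = Value, leader payoff 4.
- Z: BR = Premium, leader payoff 8.
Among 3, 7, 4, 8, the best is 8 at Z. Subgame-perfect outcome: (Premium, Z) with payoffs (2, 8).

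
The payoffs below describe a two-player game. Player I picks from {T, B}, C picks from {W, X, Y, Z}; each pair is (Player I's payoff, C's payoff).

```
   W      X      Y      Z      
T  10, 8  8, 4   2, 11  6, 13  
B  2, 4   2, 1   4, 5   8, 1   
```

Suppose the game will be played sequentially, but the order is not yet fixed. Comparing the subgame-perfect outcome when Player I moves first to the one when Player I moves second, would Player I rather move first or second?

If Player I leads: C's best replies are T→Z, B→Y; Player I's induced payoffs 6, 4; outcome (T, Z), payoffs (6, 13).
If C leads: Player I's best replies are W→T, X→T, Y→B, Z→B; C's induced payoffs 8, 4, 5, 1; outcome (T, W), payoffs (10, 8).
Player I gets 6 moving first and 10 moving second, so Player I prefers to move second.

second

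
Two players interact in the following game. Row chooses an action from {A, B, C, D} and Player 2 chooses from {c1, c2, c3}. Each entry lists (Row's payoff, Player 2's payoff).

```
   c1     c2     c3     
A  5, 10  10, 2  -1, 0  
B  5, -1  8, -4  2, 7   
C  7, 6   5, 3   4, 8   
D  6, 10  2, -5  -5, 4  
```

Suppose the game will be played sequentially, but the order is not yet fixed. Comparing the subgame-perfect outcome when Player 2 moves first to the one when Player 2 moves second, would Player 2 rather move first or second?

If Row leads: Player 2's best replies are A→c1, B→c3, C→c3, D→c1; Row's induced payoffs 5, 2, 4, 6; outcome (D, c1), payoffs (6, 10).
If Player 2 leads: Row's best replies are c1→C, c2→A, c3→C; Player 2's induced payoffs 6, 2, 8; outcome (C, c3), payoffs (4, 8).
Player 2 gets 8 moving first and 10 moving second, so Player 2 prefers to move second.

second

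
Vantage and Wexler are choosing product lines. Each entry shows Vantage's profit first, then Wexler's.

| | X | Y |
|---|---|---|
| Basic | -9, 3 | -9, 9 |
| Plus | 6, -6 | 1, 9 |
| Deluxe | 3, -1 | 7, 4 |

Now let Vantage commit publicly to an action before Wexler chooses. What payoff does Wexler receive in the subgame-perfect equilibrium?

4

Solve by backward induction (Vantage leads).
- Basic → Wexler plays Y (best of 3, 9); Vantage gets -9.
- Plus → Wexler plays Y (best of -6, 9); Vantage gets 1.
- Deluxe → Wexler plays Y (best of -1, 4); Vantage gets 7.
Maximizing over -9, 1, 7, Vantage chooses Deluxe. Subgame-perfect outcome: (Deluxe, Y) with payoffs (7, 4).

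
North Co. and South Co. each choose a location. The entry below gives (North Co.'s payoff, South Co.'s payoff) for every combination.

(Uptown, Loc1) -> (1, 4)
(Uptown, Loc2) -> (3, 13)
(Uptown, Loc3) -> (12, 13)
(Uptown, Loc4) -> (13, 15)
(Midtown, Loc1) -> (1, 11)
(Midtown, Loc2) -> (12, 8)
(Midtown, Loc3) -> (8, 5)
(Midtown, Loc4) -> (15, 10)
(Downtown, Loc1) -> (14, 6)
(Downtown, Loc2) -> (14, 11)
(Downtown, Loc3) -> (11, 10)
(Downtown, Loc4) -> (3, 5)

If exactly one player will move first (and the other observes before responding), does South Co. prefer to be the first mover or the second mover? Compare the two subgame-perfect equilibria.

If North Co. leads: South Co.'s best replies are Uptown→Loc4, Midtown→Loc1, Downtown→Loc2; North Co.'s induced payoffs 13, 1, 14; outcome (Downtown, Loc2), payoffs (14, 11).
If South Co. leads: North Co.'s best replies are Loc1→Downtown, Loc2→Downtown, Loc3→Uptown, Loc4→Midtown; South Co.'s induced payoffs 6, 11, 13, 10; outcome (Uptown, Loc3), payoffs (12, 13).
South Co. gets 13 moving first and 11 moving second, so South Co. prefers to move first.

first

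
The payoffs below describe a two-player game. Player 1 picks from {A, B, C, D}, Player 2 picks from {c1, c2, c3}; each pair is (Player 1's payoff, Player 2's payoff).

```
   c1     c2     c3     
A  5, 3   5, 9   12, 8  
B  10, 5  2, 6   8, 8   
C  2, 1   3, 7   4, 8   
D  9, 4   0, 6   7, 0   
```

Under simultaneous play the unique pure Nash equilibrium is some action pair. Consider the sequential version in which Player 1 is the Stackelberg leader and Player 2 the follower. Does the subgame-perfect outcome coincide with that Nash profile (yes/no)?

no

Backward induction with Player 1 moving first.
- A: BR = c2, leader payoff 5.
- B: BR = c3, leader payoff 8.
- C: BR = c3, leader payoff 4.
- D: BR = c2, leader payoff 0.
Player 1's induced payoffs are 5, 8, 4, 0, so Player 1 commits to B. Subgame-perfect outcome: (B, c3) with payoffs (8, 8).
Now find the simultaneous Nash equilibrium.
Player 1's best replies: c1→B; c2→A; c3→A.
Player 2's best replies: A→c2; B→c3; C→c3; D→c2.
The unique mutual best reply is (A, c2), giving (5, 9).
Sequential outcome (B, c3) differs from the Nash profile (A, c2).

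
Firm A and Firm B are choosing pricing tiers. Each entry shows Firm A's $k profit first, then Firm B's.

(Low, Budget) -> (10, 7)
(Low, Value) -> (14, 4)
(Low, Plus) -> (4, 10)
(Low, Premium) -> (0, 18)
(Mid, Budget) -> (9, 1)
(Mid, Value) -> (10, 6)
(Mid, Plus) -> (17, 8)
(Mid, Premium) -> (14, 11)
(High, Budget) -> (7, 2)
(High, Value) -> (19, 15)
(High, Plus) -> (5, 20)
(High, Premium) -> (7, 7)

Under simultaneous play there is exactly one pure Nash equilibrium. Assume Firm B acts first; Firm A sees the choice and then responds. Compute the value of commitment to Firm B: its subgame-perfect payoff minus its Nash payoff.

Firm A best-responds to each possible Firm B move:
- Budget → Firm A plays Low (best of 10, 9, 7); Firm B gets 7.
- Value → Firm A plays High (best of 14, 10, 19); Firm B gets 15.
- Plus → Firm A plays Mid (best of 4, 17, 5); Firm B gets 8.
- Premium → Firm A plays Mid (best of 0, 14, 7); Firm B gets 11.
Firm B's induced payoffs are 7, 15, 8, 11, so Firm B commits to Value. Subgame-perfect outcome: (High, Value) with payoffs (19, 15).
Under simultaneous play:
Firm A's best replies: Budget→Low; Value→High; Plus→Mid; Premium→Mid.
Firm B's best replies: Low→Premium; Mid→Premium; High→Plus.
Only (Mid, Premium) has each player best-responding; Nash payoffs (14, 11).
Firm B's commitment gain: 15 − 11 = 4.

4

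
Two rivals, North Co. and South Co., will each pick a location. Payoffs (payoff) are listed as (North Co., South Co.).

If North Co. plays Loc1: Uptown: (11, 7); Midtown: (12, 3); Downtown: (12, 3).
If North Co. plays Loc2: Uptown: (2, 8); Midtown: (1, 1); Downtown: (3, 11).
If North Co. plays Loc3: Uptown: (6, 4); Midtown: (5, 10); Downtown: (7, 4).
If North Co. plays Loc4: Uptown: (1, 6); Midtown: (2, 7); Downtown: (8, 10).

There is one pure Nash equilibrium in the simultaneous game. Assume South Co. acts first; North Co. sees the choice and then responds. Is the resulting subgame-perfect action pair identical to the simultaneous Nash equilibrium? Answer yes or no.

yes

North Co. best-responds to each possible South Co. move:
- Uptown: BR = Loc1, leader payoff 7.
- Midtown: BR = Loc1, leader payoff 3.
- Downtown: BR = Loc1, leader payoff 3.
Among 7, 3, 3, the best is 7 at Uptown. Subgame-perfect outcome: (Loc1, Uptown) with payoffs (11, 7).
Now find the simultaneous Nash equilibrium.
North Co.'s best replies: Uptown→Loc1; Midtown→Loc1; Downtown→Loc1.
South Co.'s best replies: Loc1→Uptown; Loc2→Downtown; Loc3→Midtown; Loc4→Downtown.
Only (Loc1, Uptown) has each player best-responding; Nash payoffs (11, 7).
Sequential outcome (Loc1, Uptown) coincides with the Nash profile (Loc1, Uptown).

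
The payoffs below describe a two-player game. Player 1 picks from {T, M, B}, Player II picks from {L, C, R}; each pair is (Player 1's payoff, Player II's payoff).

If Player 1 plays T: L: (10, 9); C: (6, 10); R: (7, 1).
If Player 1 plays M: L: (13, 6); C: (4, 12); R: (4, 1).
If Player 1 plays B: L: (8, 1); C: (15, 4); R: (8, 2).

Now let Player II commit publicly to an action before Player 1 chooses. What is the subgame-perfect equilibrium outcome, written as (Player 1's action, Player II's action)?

(M, L)

Work backward from Player 1's decision.
- L → Player 1 plays M (best of 10, 13, 8); Player II gets 6.
- C → Player 1 plays B (best of 6, 4, 15); Player II gets 4.
- R → Player 1 plays B (best of 7, 4, 8); Player II gets 2.
Among 6, 4, 2, the best is 6 at L. Subgame-perfect outcome: (M, L) with payoffs (13, 6).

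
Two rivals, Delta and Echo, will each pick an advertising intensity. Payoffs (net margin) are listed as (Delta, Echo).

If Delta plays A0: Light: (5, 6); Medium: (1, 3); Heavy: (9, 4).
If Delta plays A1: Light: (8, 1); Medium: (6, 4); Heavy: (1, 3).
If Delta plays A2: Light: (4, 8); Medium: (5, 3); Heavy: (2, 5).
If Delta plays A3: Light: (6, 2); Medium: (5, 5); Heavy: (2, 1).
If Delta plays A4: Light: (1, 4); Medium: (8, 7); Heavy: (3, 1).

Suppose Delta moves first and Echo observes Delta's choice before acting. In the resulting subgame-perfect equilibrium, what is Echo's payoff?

Echo best-responds to each possible Delta move:
- A0: Echo compares 6, 3, 4 and picks Light; Delta would get 5.
- A1: Echo compares 1, 4, 3 and picks Medium; Delta would get 6.
- A2: Echo compares 8, 3, 5 and picks Light; Delta would get 4.
- A3: Echo compares 2, 5, 1 and picks Medium; Delta would get 5.
- A4: Echo compares 4, 7, 1 and picks Medium; Delta would get 8.
Among 5, 6, 4, 5, 8, the best is 8 at A4. Subgame-perfect outcome: (A4, Medium) with payoffs (8, 7).

7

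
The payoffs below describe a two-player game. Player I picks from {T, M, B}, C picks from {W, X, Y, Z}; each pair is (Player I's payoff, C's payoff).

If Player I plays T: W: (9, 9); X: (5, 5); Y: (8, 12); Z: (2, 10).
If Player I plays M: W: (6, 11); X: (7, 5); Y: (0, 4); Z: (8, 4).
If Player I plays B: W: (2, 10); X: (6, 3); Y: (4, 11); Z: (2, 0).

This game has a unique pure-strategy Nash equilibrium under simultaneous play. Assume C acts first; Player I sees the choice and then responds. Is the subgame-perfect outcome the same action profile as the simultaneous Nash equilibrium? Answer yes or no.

Player I best-responds to each possible C move:
- W: Player I compares 9, 6, 2 and picks T; C would get 9.
- X: Player I compares 5, 7, 6 and picks M; C would get 5.
- Y: Player I compares 8, 0, 4 and picks T; C would get 12.
- Z: Player I compares 2, 8, 2 and picks M; C would get 4.
Maximizing over 9, 5, 12, 4, C chooses Y. Subgame-perfect outcome: (T, Y) with payoffs (8, 12).
For the simultaneous game, intersect best replies.
Player I's best replies: W→T; X→M; Y→T; Z→M.
C's best replies: T→Y; M→W; B→Y.
The unique mutual best reply is (T, Y), giving (8, 12).
Sequential outcome (T, Y) coincides with the Nash profile (T, Y).

yes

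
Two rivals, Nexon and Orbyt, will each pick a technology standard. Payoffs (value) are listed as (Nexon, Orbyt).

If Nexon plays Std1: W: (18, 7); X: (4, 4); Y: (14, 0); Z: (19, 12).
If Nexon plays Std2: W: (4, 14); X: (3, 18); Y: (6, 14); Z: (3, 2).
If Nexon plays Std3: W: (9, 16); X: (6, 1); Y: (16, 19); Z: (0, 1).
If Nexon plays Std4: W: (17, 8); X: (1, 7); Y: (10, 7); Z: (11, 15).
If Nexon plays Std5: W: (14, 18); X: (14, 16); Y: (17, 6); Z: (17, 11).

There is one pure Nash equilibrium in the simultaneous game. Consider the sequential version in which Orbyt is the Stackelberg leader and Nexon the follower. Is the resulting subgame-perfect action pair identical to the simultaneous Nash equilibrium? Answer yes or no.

no

Backward induction with Orbyt moving first.
- W: BR = Std1, leader payoff 7.
- X: BR = Std5, leader payoff 16.
- Y: BR = Std5, leader payoff 6.
- Z: BR = Std1, leader payoff 12.
Maximizing over 7, 16, 6, 12, Orbyt chooses X. Subgame-perfect outcome: (Std5, X) with payoffs (14, 16).
Now find the simultaneous Nash equilibrium.
Nexon's best replies: W→Std1; X→Std5; Y→Std5; Z→Std1.
Orbyt's best replies: Std1→Z; Std2→X; Std3→Y; Std4→Z; Std5→W.
Only (Std1, Z) has each player best-responding; Nash payoffs (19, 12).
Sequential outcome (Std5, X) differs from the Nash profile (Std1, Z).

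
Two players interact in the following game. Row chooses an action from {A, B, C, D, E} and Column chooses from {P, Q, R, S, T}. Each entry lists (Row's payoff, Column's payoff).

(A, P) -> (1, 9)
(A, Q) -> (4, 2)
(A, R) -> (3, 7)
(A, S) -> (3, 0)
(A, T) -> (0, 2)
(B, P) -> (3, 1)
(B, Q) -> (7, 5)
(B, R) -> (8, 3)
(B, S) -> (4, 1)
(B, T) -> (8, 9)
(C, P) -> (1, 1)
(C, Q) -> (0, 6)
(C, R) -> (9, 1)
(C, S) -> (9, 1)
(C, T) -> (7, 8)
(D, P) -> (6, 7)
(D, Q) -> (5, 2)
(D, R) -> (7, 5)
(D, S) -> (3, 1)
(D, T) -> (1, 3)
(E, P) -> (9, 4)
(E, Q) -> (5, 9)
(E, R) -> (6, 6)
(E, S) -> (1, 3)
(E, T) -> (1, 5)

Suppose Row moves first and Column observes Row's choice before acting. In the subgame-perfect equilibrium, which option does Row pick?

Solve by backward induction (Row leads).
- A → Column plays P (best of 9, 2, 7, 0, 2); Row gets 1.
- B → Column plays T (best of 1, 5, 3, 1, 9); Row gets 8.
- C → Column plays T (best of 1, 6, 1, 1, 8); Row gets 7.
- D → Column plays P (best of 7, 2, 5, 1, 3); Row gets 6.
- E → Column plays Q (best of 4, 9, 6, 3, 5); Row gets 5.
Among 1, 8, 7, 6, 5, the best is 8 at B. Subgame-perfect outcome: (B, T) with payoffs (8, 9).

B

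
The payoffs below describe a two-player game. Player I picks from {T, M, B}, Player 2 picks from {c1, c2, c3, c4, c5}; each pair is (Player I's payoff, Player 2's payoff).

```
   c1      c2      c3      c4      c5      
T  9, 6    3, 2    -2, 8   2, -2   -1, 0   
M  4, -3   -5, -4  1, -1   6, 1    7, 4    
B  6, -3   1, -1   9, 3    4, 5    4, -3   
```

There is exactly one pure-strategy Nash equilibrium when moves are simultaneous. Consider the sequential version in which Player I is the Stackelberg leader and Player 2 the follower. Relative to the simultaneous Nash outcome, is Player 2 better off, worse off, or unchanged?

Work backward from Player 2's decision.
- T → Player 2 plays c3 (best of 6, 2, 8, -2, 0); Player I gets -2.
- M → Player 2 plays c5 (best of -3, -4, -1, 1, 4); Player I gets 7.
- B → Player 2 plays c4 (best of -3, -1, 3, 5, -3); Player I gets 4.
Maximizing over -2, 7, 4, Player I chooses M. Subgame-perfect outcome: (M, c5) with payoffs (7, 4).
For the simultaneous game, intersect best replies.
Player I's best replies: c1→T; c2→T; c3→B; c4→M; c5→M.
Player 2's best replies: T→c3; M→c5; B→c4.
The unique mutual best reply is (M, c5), giving (7, 4).
Player 2 earns 4 sequentially versus 4 at the Nash outcome: unchanged.

unchanged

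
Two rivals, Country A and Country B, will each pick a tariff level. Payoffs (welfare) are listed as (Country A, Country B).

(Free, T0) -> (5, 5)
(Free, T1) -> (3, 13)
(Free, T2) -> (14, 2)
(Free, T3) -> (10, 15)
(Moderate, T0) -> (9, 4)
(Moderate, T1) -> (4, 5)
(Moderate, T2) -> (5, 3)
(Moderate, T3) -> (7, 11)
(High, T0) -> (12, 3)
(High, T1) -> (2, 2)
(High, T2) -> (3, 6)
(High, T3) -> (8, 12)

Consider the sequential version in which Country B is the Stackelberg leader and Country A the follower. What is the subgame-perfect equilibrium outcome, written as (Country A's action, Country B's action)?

(Free, T3)

Backward induction with Country B moving first.
- T0 → Country A plays High (best of 5, 9, 12); Country B gets 3.
- T1 → Country A plays Moderate (best of 3, 4, 2); Country B gets 5.
- T2 → Country A plays Free (best of 14, 5, 3); Country B gets 2.
- T3 → Country A plays Free (best of 10, 7, 8); Country B gets 15.
Among 3, 5, 2, 15, the best is 15 at T3. Subgame-perfect outcome: (Free, T3) with payoffs (10, 15).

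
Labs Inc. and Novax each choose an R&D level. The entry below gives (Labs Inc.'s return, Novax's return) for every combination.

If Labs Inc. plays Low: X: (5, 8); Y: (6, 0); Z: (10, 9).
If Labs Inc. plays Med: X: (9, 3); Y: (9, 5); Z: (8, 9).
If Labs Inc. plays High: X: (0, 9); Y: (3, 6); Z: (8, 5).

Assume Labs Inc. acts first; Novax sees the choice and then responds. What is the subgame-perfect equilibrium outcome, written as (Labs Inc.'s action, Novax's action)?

(Low, Z)

Work backward from Novax's decision.
- Low: Novax compares 8, 0, 9 and picks Z; Labs Inc. would get 10.
- Med: Novax compares 3, 5, 9 and picks Z; Labs Inc. would get 8.
- High: Novax compares 9, 6, 5 and picks X; Labs Inc. would get 0.
Labs Inc.'s induced payoffs are 10, 8, 0, so Labs Inc. commits to Low. Subgame-perfect outcome: (Low, Z) with payoffs (10, 9).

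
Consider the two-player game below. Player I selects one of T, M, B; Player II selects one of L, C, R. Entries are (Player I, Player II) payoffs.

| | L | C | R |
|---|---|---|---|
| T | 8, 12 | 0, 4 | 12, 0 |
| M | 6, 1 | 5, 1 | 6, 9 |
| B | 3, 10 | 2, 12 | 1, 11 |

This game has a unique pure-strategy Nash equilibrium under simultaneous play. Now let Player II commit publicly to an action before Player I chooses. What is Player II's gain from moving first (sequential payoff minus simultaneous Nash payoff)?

0

Solve by backward induction (Player II leads).
- L: Player I compares 8, 6, 3 and picks T; Player II would get 12.
- C: Player I compares 0, 5, 2 and picks M; Player II would get 1.
- R: Player I compares 12, 6, 1 and picks T; Player II would get 0.
Among 12, 1, 0, the best is 12 at L. Subgame-perfect outcome: (T, L) with payoffs (8, 12).
Under simultaneous play:
Player I's best replies: L→T; C→M; R→T.
Player II's best replies: T→L; M→R; B→C.
The unique mutual best reply is (T, L), giving (8, 12).
Player II's commitment gain: 12 − 12 = 0.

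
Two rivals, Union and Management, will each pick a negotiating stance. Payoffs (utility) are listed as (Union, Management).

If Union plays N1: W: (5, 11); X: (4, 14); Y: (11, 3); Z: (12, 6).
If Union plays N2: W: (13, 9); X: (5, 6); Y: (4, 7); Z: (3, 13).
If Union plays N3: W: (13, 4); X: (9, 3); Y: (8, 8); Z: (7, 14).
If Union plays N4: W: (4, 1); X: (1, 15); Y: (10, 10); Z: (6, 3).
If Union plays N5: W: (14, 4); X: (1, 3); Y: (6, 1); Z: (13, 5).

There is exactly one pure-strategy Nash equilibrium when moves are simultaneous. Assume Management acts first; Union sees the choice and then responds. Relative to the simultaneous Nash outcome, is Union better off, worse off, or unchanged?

Union best-responds to each possible Management move:
- W: Union compares 5, 13, 13, 4, 14 and picks N5; Management would get 4.
- X: Union compares 4, 5, 9, 1, 1 and picks N3; Management would get 3.
- Y: Union compares 11, 4, 8, 10, 6 and picks N1; Management would get 3.
- Z: Union compares 12, 3, 7, 6, 13 and picks N5; Management would get 5.
Among 4, 3, 3, 5, the best is 5 at Z. Subgame-perfect outcome: (N5, Z) with payoffs (13, 5).
For the simultaneous game, intersect best replies.
Union's best replies: W→N5; X→N3; Y→N1; Z→N5.
Management's best replies: N1→X; N2→Z; N3→Z; N4→X; N5→Z.
The unique mutual best reply is (N5, Z), giving (13, 5).
Union earns 13 sequentially versus 13 at the Nash outcome: unchanged.

unchanged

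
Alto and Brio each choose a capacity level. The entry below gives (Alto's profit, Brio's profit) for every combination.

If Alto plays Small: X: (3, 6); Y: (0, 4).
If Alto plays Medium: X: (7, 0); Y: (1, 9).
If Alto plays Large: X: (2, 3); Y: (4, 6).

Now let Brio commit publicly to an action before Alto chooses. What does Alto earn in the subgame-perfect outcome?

Work backward from Alto's decision.
- X: Alto compares 3, 7, 2 and picks Medium; Brio would get 0.
- Y: Alto compares 0, 1, 4 and picks Large; Brio would get 6.
Among 0, 6, the best is 6 at Y. Subgame-perfect outcome: (Large, Y) with payoffs (4, 6).

4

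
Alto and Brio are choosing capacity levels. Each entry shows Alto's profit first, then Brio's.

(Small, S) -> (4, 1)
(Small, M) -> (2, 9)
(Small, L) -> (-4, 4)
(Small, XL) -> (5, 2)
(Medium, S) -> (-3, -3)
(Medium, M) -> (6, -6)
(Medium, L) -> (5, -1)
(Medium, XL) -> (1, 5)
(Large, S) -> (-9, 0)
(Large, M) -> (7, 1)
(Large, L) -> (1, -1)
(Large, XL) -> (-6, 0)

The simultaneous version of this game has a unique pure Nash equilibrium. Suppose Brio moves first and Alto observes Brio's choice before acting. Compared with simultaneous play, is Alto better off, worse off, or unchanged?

worse off

Solve by backward induction (Brio leads).
- S: Alto compares 4, -3, -9 and picks Small; Brio would get 1.
- M: Alto compares 2, 6, 7 and picks Large; Brio would get 1.
- L: Alto compares -4, 5, 1 and picks Medium; Brio would get -1.
- XL: Alto compares 5, 1, -6 and picks Small; Brio would get 2.
Among 1, 1, -1, 2, the best is 2 at XL. Subgame-perfect outcome: (Small, XL) with payoffs (5, 2).
Under simultaneous play:
Alto's best replies: S→Small; M→Large; L→Medium; XL→Small.
Brio's best replies: Small→M; Medium→XL; Large→M.
Only (Large, M) has each player best-responding; Nash payoffs (7, 1).
Alto earns 5 sequentially versus 7 at the Nash outcome: worse off.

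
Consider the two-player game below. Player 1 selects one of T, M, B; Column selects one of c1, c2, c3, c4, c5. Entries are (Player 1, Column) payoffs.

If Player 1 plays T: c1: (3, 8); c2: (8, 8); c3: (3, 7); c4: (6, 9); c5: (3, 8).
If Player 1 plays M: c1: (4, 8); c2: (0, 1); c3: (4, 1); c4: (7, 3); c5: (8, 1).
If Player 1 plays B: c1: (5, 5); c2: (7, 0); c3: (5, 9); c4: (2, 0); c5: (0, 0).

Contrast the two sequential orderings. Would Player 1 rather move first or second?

If Player 1 leads: Column's best replies are T→c4, M→c1, B→c3; Player 1's induced payoffs 6, 4, 5; outcome (T, c4), payoffs (6, 9).
If Column leads: Player 1's best replies are c1→B, c2→T, c3→B, c4→M, c5→M; Column's induced payoffs 5, 8, 9, 3, 1; outcome (B, c3), payoffs (5, 9).
Player 1 gets 6 moving first and 5 moving second, so Player 1 prefers to move first.

first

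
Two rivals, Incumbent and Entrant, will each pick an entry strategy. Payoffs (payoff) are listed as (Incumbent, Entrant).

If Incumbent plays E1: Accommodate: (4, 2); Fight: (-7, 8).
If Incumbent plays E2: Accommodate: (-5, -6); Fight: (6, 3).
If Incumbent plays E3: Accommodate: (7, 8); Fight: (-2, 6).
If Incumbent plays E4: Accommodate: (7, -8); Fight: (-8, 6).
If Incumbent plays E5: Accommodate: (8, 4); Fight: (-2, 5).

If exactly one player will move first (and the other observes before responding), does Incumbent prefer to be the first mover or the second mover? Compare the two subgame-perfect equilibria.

second

If Incumbent leads: Entrant's best replies are E1→Fight, E2→Fight, E3→Accommodate, E4→Fight, E5→Fight; Incumbent's induced payoffs -7, 6, 7, -8, -2; outcome (E3, Accommodate), payoffs (7, 8).
If Entrant leads: Incumbent's best replies are Accommodate→E5, Fight→E2; Entrant's induced payoffs 4, 3; outcome (E5, Accommodate), payoffs (8, 4).
Incumbent gets 7 moving first and 8 moving second, so Incumbent prefers to move second.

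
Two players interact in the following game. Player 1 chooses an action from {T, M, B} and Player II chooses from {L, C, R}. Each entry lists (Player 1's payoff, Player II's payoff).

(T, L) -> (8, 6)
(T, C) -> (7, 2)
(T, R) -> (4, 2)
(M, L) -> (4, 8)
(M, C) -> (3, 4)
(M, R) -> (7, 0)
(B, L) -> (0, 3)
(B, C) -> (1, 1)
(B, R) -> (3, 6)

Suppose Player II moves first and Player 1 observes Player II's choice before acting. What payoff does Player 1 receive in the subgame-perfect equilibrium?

Solve by backward induction (Player II leads).
- L → Player 1 plays T (best of 8, 4, 0); Player II gets 6.
- C → Player 1 plays T (best of 7, 3, 1); Player II gets 2.
- R → Player 1 plays M (best of 4, 7, 3); Player II gets 0.
Maximizing over 6, 2, 0, Player II chooses L. Subgame-perfect outcome: (T, L) with payoffs (8, 6).

8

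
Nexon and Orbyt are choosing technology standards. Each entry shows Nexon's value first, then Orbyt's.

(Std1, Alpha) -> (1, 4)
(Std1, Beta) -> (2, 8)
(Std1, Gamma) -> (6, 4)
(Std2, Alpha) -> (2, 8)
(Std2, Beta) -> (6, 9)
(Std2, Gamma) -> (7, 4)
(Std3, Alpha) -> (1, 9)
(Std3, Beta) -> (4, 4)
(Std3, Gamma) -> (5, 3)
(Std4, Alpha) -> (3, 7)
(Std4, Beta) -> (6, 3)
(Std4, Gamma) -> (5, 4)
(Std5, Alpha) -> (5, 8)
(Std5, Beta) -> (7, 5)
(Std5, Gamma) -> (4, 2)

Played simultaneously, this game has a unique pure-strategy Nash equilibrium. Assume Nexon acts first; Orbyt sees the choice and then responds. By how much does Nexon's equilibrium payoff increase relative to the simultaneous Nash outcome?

1

Solve by backward induction (Nexon leads).
- Std1: BR = Beta, leader payoff 2.
- Std2: BR = Beta, leader payoff 6.
- Std3: BR = Alpha, leader payoff 1.
- Std4: BR = Alpha, leader payoff 3.
- Std5: BR = Alpha, leader payoff 5.
Nexon's induced payoffs are 2, 6, 1, 3, 5, so Nexon commits to Std2. Subgame-perfect outcome: (Std2, Beta) with payoffs (6, 9).
For the simultaneous game, intersect best replies.
Nexon's best replies: Alpha→Std5; Beta→Std5; Gamma→Std2.
Orbyt's best replies: Std1→Beta; Std2→Beta; Std3→Alpha; Std4→Alpha; Std5→Alpha.
Only (Std5, Alpha) has each player best-responding; Nash payoffs (5, 8).
Nexon's commitment gain: 6 − 5 = 1.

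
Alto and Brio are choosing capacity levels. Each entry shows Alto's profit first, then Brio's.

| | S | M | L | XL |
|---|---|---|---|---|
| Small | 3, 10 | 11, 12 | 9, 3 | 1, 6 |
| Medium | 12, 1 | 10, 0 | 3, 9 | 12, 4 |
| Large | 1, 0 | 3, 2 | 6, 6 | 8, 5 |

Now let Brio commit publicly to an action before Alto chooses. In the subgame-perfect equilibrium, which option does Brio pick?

M

Solve by backward induction (Brio leads).
- S: BR = Medium, leader payoff 1.
- M: BR = Small, leader payoff 12.
- L: BR = Small, leader payoff 3.
- XL: BR = Medium, leader payoff 4.
Brio's induced payoffs are 1, 12, 3, 4, so Brio commits to M. Subgame-perfect outcome: (Small, M) with payoffs (11, 12).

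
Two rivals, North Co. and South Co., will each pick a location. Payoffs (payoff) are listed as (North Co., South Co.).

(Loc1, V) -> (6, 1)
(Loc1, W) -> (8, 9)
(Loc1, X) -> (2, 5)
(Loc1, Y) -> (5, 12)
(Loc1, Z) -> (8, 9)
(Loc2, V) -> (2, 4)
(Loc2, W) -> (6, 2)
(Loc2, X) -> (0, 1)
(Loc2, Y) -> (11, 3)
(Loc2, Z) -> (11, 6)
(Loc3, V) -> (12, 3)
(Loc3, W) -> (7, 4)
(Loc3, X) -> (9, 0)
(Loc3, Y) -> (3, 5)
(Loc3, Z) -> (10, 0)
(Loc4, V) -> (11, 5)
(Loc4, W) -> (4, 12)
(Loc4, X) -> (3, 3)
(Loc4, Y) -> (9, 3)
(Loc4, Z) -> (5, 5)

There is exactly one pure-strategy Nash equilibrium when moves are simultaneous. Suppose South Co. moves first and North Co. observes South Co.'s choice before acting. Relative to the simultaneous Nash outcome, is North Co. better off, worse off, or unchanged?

Work backward from North Co.'s decision.
- V → North Co. plays Loc3 (best of 6, 2, 12, 11); South Co. gets 3.
- W → North Co. plays Loc1 (best of 8, 6, 7, 4); South Co. gets 9.
- X → North Co. plays Loc3 (best of 2, 0, 9, 3); South Co. gets 0.
- Y → North Co. plays Loc2 (best of 5, 11, 3, 9); South Co. gets 3.
- Z → North Co. plays Loc2 (best of 8, 11, 10, 5); South Co. gets 6.
Among 3, 9, 0, 3, 6, the best is 9 at W. Subgame-perfect outcome: (Loc1, W) with payoffs (8, 9).
For the simultaneous game, intersect best replies.
North Co.'s best replies: V→Loc3; W→Loc1; X→Loc3; Y→Loc2; Z→Loc2.
South Co.'s best replies: Loc1→Y; Loc2→Z; Loc3→Y; Loc4→W.
The unique mutual best reply is (Loc2, Z), giving (11, 6).
North Co. earns 8 sequentially versus 11 at the Nash outcome: worse off.

worse off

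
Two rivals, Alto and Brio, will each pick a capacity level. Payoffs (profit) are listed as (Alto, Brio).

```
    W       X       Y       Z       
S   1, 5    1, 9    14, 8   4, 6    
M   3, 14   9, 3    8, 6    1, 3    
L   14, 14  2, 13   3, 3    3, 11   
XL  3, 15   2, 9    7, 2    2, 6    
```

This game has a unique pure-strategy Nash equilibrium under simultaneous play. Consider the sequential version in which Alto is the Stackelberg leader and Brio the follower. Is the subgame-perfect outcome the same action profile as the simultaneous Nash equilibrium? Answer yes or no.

yes

Brio best-responds to each possible Alto move:
- S: Brio compares 5, 9, 8, 6 and picks X; Alto would get 1.
- M: Brio compares 14, 3, 6, 3 and picks W; Alto would get 3.
- L: Brio compares 14, 13, 3, 11 and picks W; Alto would get 14.
- XL: Brio compares 15, 9, 2, 6 and picks W; Alto would get 3.
Alto's induced payoffs are 1, 3, 14, 3, so Alto commits to L. Subgame-perfect outcome: (L, W) with payoffs (14, 14).
For the simultaneous game, intersect best replies.
Alto's best replies: W→L; X→M; Y→S; Z→S.
Brio's best replies: S→X; M→W; L→W; XL→W.
The unique mutual best reply is (L, W), giving (14, 14).
Sequential outcome (L, W) coincides with the Nash profile (L, W).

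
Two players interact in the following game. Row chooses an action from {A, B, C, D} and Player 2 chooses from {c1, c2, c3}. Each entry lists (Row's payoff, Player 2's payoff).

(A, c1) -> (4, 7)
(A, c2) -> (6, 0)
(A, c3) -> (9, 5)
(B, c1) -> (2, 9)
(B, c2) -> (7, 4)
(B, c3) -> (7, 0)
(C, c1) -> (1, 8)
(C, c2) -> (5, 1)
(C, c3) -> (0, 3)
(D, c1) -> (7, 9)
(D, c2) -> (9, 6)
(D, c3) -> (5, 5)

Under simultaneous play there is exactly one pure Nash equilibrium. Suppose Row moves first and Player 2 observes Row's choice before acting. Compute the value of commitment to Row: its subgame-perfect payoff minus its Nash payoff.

0

Solve by backward induction (Row leads).
- A: BR = c1, leader payoff 4.
- B: BR = c1, leader payoff 2.
- C: BR = c1, leader payoff 1.
- D: BR = c1, leader payoff 7.
Maximizing over 4, 2, 1, 7, Row chooses D. Subgame-perfect outcome: (D, c1) with payoffs (7, 9).
Now find the simultaneous Nash equilibrium.
Row's best replies: c1→D; c2→D; c3→A.
Player 2's best replies: A→c1; B→c1; C→c1; D→c1.
The unique mutual best reply is (D, c1), giving (7, 9).
Row's commitment gain: 7 − 7 = 0.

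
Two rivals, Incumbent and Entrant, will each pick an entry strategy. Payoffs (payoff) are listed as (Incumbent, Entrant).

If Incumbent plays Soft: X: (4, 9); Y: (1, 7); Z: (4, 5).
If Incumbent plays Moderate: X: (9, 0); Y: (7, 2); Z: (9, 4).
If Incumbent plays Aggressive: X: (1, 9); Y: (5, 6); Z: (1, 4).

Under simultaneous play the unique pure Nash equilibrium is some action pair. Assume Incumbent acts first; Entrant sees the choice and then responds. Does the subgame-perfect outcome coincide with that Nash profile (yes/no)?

yes

Backward induction with Incumbent moving first.
- Soft: Entrant compares 9, 7, 5 and picks X; Incumbent would get 4.
- Moderate: Entrant compares 0, 2, 4 and picks Z; Incumbent would get 9.
- Aggressive: Entrant compares 9, 6, 4 and picks X; Incumbent would get 1.
Maximizing over 4, 9, 1, Incumbent chooses Moderate. Subgame-perfect outcome: (Moderate, Z) with payoffs (9, 4).
Under simultaneous play:
Incumbent's best replies: X→Moderate; Y→Moderate; Z→Moderate.
Entrant's best replies: Soft→X; Moderate→Z; Aggressive→X.
Only (Moderate, Z) has each player best-responding; Nash payoffs (9, 4).
Sequential outcome (Moderate, Z) coincides with the Nash profile (Moderate, Z).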